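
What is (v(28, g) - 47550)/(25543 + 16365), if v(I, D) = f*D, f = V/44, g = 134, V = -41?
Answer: -1048847/921976 ≈ -1.1376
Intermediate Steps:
f = -41/44 ≈ -0.93182
v(I, D) = -41*D/44
(v(28, g) - 47550)/(25543 + 16365) = (-41/44*134 - 47550)/(25543 + 16365) = (-2747/22 - 47550)/41908 = -1048847/22*1/41908 = -1048847/921976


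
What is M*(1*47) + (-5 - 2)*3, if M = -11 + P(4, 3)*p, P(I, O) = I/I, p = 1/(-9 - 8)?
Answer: -9193/17 ≈ -540.76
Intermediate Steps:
p = -1/17 (p = 1/(-17) = -1/17 ≈ -0.058824)
P(I, O) = 1
M = -188/17 (M = -11 + 1*(-1/17) = -11 - 1/17 = -188/17 ≈ -11.059)
M*(1*47) + (-5 - 2)*3 = -188*47/17 + (-5 - 2)*3 = -188/17*47 - 7*3 = -8836/17 - 21 = -9193/17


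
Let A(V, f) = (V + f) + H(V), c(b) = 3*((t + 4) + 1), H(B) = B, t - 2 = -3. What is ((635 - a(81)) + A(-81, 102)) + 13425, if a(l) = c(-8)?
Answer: 13988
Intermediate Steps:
t = -1 (t = 2 - 3 = -1)
c(b) = 12 (c(b) = 3*((-1 + 4) + 1) = 3*(3 + 1) = 3*4 = 12)
a(l) = 12
A(V, f) = f + 2*V (A(V, f) = (V + f) + V = f + 2*V)
((635 - a(81)) + A(-81, 102)) + 13425 = ((635 - 1*12) + (102 + 2*(-81))) + 13425 = ((635 - 12) + (102 - 162)) + 13425 = (623 - 60) + 13425 = 563 + 13425 = 13988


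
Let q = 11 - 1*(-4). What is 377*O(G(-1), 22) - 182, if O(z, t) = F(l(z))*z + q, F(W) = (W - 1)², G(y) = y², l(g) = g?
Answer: 5473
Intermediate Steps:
F(W) = (-1 + W)²
q = 15 (q = 11 + 4 = 15)
O(z, t) = 15 + z*(-1 + z)² (O(z, t) = (-1 + z)²*z + 15 = z*(-1 + z)² + 15 = 15 + z*(-1 + z)²)
377*O(G(-1), 22) - 182 = 377*(15 + (-1)²*(-1 + (-1)²)²) - 182 = 377*(15 + 1*(-1 + 1)²) - 182 = 377*(15 + 1*0²) - 182 = 377*(15 + 1*0) - 182 = 377*(15 + 0) - 182 = 377*15 - 182 = 5655 - 182 = 5473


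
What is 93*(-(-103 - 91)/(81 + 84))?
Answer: 6014/55 ≈ 109.35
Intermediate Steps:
93*(-(-103 - 91)/(81 + 84)) = 93*(-(-194)/165) = 93*(-1*(-194/165)) = 93*(194/165) = 6014/55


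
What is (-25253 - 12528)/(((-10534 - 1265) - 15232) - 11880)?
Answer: 37781/38911 ≈ 0.97096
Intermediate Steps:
(-25253 - 12528)/(((-10534 - 1265) - 15232) - 11880) = -37781/((-11799 - 15232) - 11880) = -37781/(-27031 - 11880) = -37781/(-38911) = -37781*(-1/38911) = 37781/38911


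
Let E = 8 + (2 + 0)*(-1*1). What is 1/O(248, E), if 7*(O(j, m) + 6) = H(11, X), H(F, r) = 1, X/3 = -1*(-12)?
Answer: -7/41 ≈ -0.17073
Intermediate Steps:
X = 36 (X = 3*(-1*(-12)) = 3*12 = 36)
E = 6 (E = 8 + 2*(-1) = 8 - 2 = 6)
O(j, m) = -41/7 (O(j, m) = -6 + (⅐)*1 = -6 + ⅐ = -41/7)
1/O(248, E) = 1/(-41/7) = -7/41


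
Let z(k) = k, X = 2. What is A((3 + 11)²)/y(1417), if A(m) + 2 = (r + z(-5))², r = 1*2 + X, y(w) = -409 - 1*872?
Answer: 1/1281 ≈ 0.00078064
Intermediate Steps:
y(w) = -1281 (y(w) = -409 - 872 = -1281)
r = 4 (r = 1*2 + 2 = 2 + 2 = 4)
A(m) = -1 (A(m) = -2 + (4 - 5)² = -2 + (-1)² = -2 + 1 = -1)
A((3 + 11)²)/y(1417) = -1/(-1281) = -1*(-1/1281) = 1/1281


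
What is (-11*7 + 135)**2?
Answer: 3364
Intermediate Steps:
(-11*7 + 135)**2 = (-77 + 135)**2 = 58**2 = 3364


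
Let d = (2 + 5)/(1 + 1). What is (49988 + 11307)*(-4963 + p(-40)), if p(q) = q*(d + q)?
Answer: -214716385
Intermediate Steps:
d = 7/2 ≈ 3.5000
p(q) = q*(7/2 + q)
(49988 + 11307)*(-4963 + p(-40)) = (49988 + 11307)*(-4963 + (½)*(-40)*(7 + 2*(-40))) = 61295*(-4963 + (½)*(-40)*(7 - 80)) = 61295*(-4963 + (½)*(-40)*(-73)) = 61295*(-4963 + 1460) = 61295*(-3503) = -214716385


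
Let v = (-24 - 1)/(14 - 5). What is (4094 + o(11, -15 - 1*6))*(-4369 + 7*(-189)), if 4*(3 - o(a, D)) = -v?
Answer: -209845541/9 ≈ -2.3316e+7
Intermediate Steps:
v = -25/9 ≈ -2.7778
o(a, D) = 83/36 (o(a, D) = 3 - (-1)*(-25)/(4*9) = 3 - ¼*25/9 = 3 - 25/36 = 83/36)
(4094 + o(11, -15 - 1*6))*(-4369 + 7*(-189)) = (4094 + 83/36)*(-4369 + 7*(-189)) = 147467*(-4369 - 1323)/36 = (147467/36)*(-5692) = -209845541/9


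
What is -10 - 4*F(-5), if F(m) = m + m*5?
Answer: 110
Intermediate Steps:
F(m) = 6*m (F(m) = m + 5*m = 6*m)
-10 - 4*F(-5) = -10 - 24*(-5) = -10 - 4*(-30) = -10 + 120 = 110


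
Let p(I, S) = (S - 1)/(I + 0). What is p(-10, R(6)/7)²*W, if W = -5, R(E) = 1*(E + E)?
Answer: -5/196 ≈ -0.025510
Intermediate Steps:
R(E) = 2*E (R(E) = 1*(2*E) = 2*E)
p(I, S) = (-1 + S)/I
p(-10, R(6)/7)²*W = ((-1 + (2*6)/7)/(-10))²*(-5) = (-(-1 + 12*(⅐))/10)²*(-5) = (-(-1 + 12/7)/10)²*(-5) = (-⅒*5/7)²*(-5) = (-1/14)²*(-5) = (1/196)*(-5) = -5/196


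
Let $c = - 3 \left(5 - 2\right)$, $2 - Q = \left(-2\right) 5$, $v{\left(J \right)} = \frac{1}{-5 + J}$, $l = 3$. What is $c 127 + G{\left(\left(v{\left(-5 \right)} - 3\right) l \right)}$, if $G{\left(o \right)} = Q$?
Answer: $-1131$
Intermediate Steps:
$Q = 12$ ($Q = 2 - \left(-2\right) 5 = 2 - -10 = 2 + 10 = 12$)
$c = -9$ ($c = \left(-3\right) 3 = -9$)
$G{\left(o \right)} = 12$
$c 127 + G{\left(\left(v{\left(-5 \right)} - 3\right) l \right)} = \left(-9\right) 127 + 12 = -1143 + 12 = -1131$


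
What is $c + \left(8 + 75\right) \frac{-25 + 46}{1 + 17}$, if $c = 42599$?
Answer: $\frac{256175}{6} \approx 42696.0$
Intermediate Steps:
$c + \left(8 + 75\right) \frac{-25 + 46}{1 + 17} = 42599 + \left(8 + 75\right) \frac{-25 + 46}{1 + 17} = 42599 + 83 \cdot \frac{21}{18} = 42599 + 83 \cdot 21 \cdot \frac{1}{18} = 42599 + 83 \cdot \frac{7}{6} = 42599 + \frac{581}{6} = \frac{256175}{6}$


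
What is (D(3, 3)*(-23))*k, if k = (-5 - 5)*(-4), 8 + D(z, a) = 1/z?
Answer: 21160/3 ≈ 7053.3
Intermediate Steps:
D(z, a) = -8 + 1/z
k = 40 (k = -10*(-4) = 40)
(D(3, 3)*(-23))*k = ((-8 + 1/3)*(-23))*40 = ((-8 + ⅓)*(-23))*40 = -23/3*(-23)*40 = (529/3)*40 = 21160/3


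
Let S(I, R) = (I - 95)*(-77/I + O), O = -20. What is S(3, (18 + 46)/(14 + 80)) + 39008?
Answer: 129628/3 ≈ 43209.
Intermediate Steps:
S(I, R) = (-95 + I)*(-20 - 77/I) (S(I, R) = (I - 95)*(-77/I - 20) = (-95 + I)*(-20 - 77/I))
S(3, (18 + 46)/(14 + 80)) + 39008 = (1823 - 20*3 + 7315/3) + 39008 = (1823 - 60 + 7315*(⅓)) + 39008 = (1823 - 60 + 7315/3) + 39008 = 12604/3 + 39008 = 129628/3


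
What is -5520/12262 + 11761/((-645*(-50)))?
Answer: -16903309/197724750 ≈ -0.085489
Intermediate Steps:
-5520/12262 + 11761/((-645*(-50))) = -5520*1/12262 + 11761/32250 = -2760/6131 + 11761*(1/32250) = -2760/6131 + 11761/32250 = -16903309/197724750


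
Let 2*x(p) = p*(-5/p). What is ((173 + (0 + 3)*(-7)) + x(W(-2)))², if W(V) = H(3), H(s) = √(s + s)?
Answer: 89401/4 ≈ 22350.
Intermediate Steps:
H(s) = √2*√s (H(s) = √(2*s) = √2*√s)
W(V) = √6 (W(V) = √2*√3 = √6)
x(p) = -5/2 (x(p) = (p*(-5/p))/2 = (½)*(-5) = -5/2)
((173 + (0 + 3)*(-7)) + x(W(-2)))² = ((173 + (0 + 3)*(-7)) - 5/2)² = ((173 + 3*(-7)) - 5/2)² = ((173 - 21) - 5/2)² = (152 - 5/2)² = (299/2)² = 89401/4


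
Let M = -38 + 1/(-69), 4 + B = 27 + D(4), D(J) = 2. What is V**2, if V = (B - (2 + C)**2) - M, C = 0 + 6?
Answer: 4624/4761 ≈ 0.97122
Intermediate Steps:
C = 6
B = 25 (B = -4 + (27 + 2) = -4 + 29 = 25)
M = -2623/69 (M = -38 - 1/69 = -2623/69 ≈ -38.014)
V = -68/69 (V = (25 - (2 + 6)**2) - 1*(-2623/69) = (25 - 1*8**2) + 2623/69 = (25 - 1*64) + 2623/69 = (25 - 64) + 2623/69 = -39 + 2623/69 = -68/69 ≈ -0.98551)
V**2 = (-68/69)**2 = 4624/4761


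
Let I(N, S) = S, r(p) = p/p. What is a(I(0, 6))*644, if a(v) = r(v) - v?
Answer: -3220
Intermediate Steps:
r(p) = 1
a(v) = 1 - v
a(I(0, 6))*644 = (1 - 1*6)*644 = (1 - 6)*644 = -5*644 = -3220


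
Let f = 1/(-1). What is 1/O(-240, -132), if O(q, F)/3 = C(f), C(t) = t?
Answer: -1/3 ≈ -0.33333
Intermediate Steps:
f = -1
O(q, F) = -3 (O(q, F) = 3*(-1) = -3)
1/O(-240, -132) = 1/(-3) = -1/3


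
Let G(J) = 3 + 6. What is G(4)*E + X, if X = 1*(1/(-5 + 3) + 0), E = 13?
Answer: 233/2 ≈ 116.50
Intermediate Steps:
G(J) = 9
X = -1/2 (X = 1*(1/(-2) + 0) = 1*(-1/2 + 0) = 1*(-1/2) = -1/2 ≈ -0.50000)
G(4)*E + X = 9*13 - 1/2 = 117 - 1/2 = 233/2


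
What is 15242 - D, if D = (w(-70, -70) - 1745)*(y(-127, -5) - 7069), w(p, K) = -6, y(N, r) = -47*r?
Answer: -11951092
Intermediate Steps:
D = 11966334 (D = (-6 - 1745)*(-47*(-5) - 7069) = -1751*(235 - 7069) = -1751*(-6834) = 11966334)
15242 - D = 15242 - 1*11966334 = 15242 - 11966334 = -11951092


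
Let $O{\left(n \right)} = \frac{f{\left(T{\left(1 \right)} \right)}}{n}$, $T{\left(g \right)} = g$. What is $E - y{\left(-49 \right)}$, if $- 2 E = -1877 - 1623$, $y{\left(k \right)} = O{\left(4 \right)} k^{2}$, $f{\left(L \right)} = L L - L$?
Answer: $1750$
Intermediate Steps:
$f{\left(L \right)} = L^{2} - L$
$O{\left(n \right)} = 0$ ($O{\left(n \right)} = \frac{1 \left(-1 + 1\right)}{n} = \frac{1 \cdot 0}{n} = \frac{0}{n} = 0$)
$y{\left(k \right)} = 0$ ($y{\left(k \right)} = 0 k^{2} = 0$)
$E = 1750$ ($E = - \frac{-1877 - 1623}{2} = \left(- \frac{1}{2}\right) \left(-3500\right) = 1750$)
$E - y{\left(-49 \right)} = 1750 - 0 = 1750 + 0 = 1750$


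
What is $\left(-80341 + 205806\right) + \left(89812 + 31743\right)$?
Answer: $247020$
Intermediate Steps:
$\left(-80341 + 205806\right) + \left(89812 + 31743\right) = 125465 + 121555 = 247020$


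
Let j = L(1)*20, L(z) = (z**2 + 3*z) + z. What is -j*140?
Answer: -14000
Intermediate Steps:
L(z) = z**2 + 4*z
j = 100 (j = (1*(4 + 1))*20 = (1*5)*20 = 5*20 = 100)
-j*140 = -1*100*140 = -100*140 = -14000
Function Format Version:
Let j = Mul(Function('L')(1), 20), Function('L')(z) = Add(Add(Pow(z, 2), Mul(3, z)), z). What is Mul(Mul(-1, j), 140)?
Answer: -14000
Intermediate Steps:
Function('L')(z) = Add(Pow(z, 2), Mul(4, z))
j = 100 (j = Mul(Mul(1, Add(4, 1)), 20) = Mul(Mul(1, 5), 20) = Mul(5, 20) = 100)
Mul(Mul(-1, j), 140) = Mul(Mul(-1, 100), 140) = Mul(-100, 140) = -14000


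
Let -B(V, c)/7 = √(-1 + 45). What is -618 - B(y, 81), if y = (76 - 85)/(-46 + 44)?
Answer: -618 + 14*√11 ≈ -571.57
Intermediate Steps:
y = 9/2 (y = -9/(-2) = -9*(-½) = 9/2 ≈ 4.5000)
B(V, c) = -14*√11 (B(V, c) = -7*√(-1 + 45) = -14*√11)
-618 - B(y, 81) = -618 - (-14)*√11 = -618 + 14*√11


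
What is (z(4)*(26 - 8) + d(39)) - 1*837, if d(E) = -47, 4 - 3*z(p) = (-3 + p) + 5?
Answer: -896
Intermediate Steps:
z(p) = ⅔ - p/3 (z(p) = 4/3 - ((-3 + p) + 5)/3 = 4/3 - (2 + p)/3 = 4/3 + (-⅔ - p/3) = ⅔ - p/3)
(z(4)*(26 - 8) + d(39)) - 1*837 = ((⅔ - ⅓*4)*(26 - 8) - 47) - 1*837 = ((⅔ - 4/3)*18 - 47) - 837 = (-⅔*18 - 47) - 837 = (-12 - 47) - 837 = -59 - 837 = -896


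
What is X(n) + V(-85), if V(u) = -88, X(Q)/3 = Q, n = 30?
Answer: 2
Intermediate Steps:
X(Q) = 3*Q
X(n) + V(-85) = 3*30 - 88 = 90 - 88 = 2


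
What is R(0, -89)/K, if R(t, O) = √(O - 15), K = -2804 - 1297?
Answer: -2*I*√26/4101 ≈ -0.0024867*I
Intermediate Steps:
K = -4101
R(t, O) = √(-15 + O)
R(0, -89)/K = √(-15 - 89)/(-4101) = √(-104)*(-1/4101) = (2*I*√26)*(-1/4101) = -2*I*√26/4101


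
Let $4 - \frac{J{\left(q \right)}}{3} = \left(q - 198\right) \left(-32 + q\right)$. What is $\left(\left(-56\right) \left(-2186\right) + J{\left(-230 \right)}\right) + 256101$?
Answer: $42121$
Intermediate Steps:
$J{\left(q \right)} = 12 - 3 \left(-198 + q\right) \left(-32 + q\right)$ ($J{\left(q \right)} = 12 - 3 \left(q - 198\right) \left(-32 + q\right) = 12 - 3 \left(-198 + q\right) \left(-32 + q\right)$)
$\left(\left(-56\right) \left(-2186\right) + J{\left(-230 \right)}\right) + 256101 = \left(\left(-56\right) \left(-2186\right) - \left(177696 + 158700\right)\right) + 256101 = \left(122416 - 336396\right) + 256101 = -213980 + 256101 = 42121$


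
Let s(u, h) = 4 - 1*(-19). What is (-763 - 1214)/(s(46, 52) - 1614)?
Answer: 1977/1591 ≈ 1.2426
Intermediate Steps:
s(u, h) = 23 (s(u, h) = 4 + 19 = 23)
(-763 - 1214)/(s(46, 52) - 1614) = (-763 - 1214)/(23 - 1614) = -1977/(-1591) = -1977*(-1/1591) = 1977/1591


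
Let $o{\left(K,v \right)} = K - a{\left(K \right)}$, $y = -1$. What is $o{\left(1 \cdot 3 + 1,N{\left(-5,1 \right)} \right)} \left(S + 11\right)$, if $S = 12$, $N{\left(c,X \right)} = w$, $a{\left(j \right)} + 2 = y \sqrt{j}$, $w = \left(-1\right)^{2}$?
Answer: $184$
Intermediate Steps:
$w = 1$
$a{\left(j \right)} = -2 - \sqrt{j}$
$N{\left(c,X \right)} = 1$
$o{\left(K,v \right)} = 2 + K + \sqrt{K}$ ($o{\left(K,v \right)} = K - \left(-2 - \sqrt{K}\right) = K + \left(2 + \sqrt{K}\right) = 2 + K + \sqrt{K}$)
$o{\left(1 \cdot 3 + 1,N{\left(-5,1 \right)} \right)} \left(S + 11\right) = \left(2 + \left(1 \cdot 3 + 1\right) + \sqrt{1 \cdot 3 + 1}\right) \left(12 + 11\right) = \left(2 + \left(3 + 1\right) + \sqrt{3 + 1}\right) 23 = \left(2 + 4 + \sqrt{4}\right) 23 = \left(2 + 4 + 2\right) 23 = 8 \cdot 23 = 184$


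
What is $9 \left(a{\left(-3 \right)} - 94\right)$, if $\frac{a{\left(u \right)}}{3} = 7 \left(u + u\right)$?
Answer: $-1980$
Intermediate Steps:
$a{\left(u \right)} = 42 u$ ($a{\left(u \right)} = 3 \cdot 7 \left(u + u\right) = 3 \cdot 7 \cdot 2 u = 3 \cdot 14 u = 42 u$)
$9 \left(a{\left(-3 \right)} - 94\right) = 9 \left(42 \left(-3\right) - 94\right) = 9 \left(-126 - 94\right) = 9 \left(-220\right) = -1980$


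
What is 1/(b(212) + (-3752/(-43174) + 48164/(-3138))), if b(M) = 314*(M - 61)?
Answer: 33870003/1605395407552 ≈ 2.1098e-5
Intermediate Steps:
b(M) = -19154 + 314*M (b(M) = 314*(-61 + M) = -19154 + 314*M)
1/(b(212) + (-3752/(-43174) + 48164/(-3138))) = 1/((-19154 + 314*212) + (-3752/(-43174) + 48164/(-3138))) = 1/((-19154 + 66568) + (-3752*(-1/43174) + 48164*(-1/3138))) = 1/(47414 + (1876/21587 - 24082/1569)) = 1/(47414 - 516914690/33870003) = 1/(1605395407552/33870003) = 33870003/1605395407552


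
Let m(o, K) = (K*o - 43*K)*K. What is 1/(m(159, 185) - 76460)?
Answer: 1/3893640 ≈ 2.5683e-7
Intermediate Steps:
m(o, K) = K*(-43*K + K*o) (m(o, K) = (-43*K + K*o)*K = K*(-43*K + K*o))
1/(m(159, 185) - 76460) = 1/(185**2*(-43 + 159) - 76460) = 1/(34225*116 - 76460) = 1/(3970100 - 76460) = 1/3893640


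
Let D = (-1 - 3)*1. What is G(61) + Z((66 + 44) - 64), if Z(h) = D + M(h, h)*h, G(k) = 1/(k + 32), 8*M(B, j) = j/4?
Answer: 46229/744 ≈ 62.136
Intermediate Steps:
M(B, j) = j/32 (M(B, j) = (j/4)/8 = j/32)
D = -4 (D = -4*1 = -4)
G(k) = 1/(32 + k)
Z(h) = -4 + h²/32 (Z(h) = -4 + (h/32)*h = -4 + h²/32)
G(61) + Z((66 + 44) - 64) = 1/(32 + 61) + (-4 + ((66 + 44) - 64)²/32) = 1/93 + (-4 + (110 - 64)²/32) = 1/93 + (-4 + (1/32)*46²) = 1/93 + (-4 + (1/32)*2116) = 1/93 + (-4 + 529/8) = 1/93 + 497/8 = 46229/744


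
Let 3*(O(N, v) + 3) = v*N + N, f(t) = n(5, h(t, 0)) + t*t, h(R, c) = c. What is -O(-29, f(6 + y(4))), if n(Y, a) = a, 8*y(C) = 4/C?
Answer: 72061/192 ≈ 375.32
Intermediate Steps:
y(C) = 1/(2*C) (y(C) = (4/C)/8 = 1/(2*C))
f(t) = t² (f(t) = 0 + t*t = 0 + t² = t²)
O(N, v) = -3 + N/3 + N*v/3 (O(N, v) = -3 + (v*N + N)/3 = -3 + (N*v + N)/3 = -3 + (N + N*v)/3 = -3 + (N/3 + N*v/3) = -3 + N/3 + N*v/3)
-O(-29, f(6 + y(4))) = -(-3 + (⅓)*(-29) + (⅓)*(-29)*(6 + (½)/4)²) = -(-3 - 29/3 + (⅓)*(-29)*(6 + (½)*(¼))²) = -(-3 - 29/3 + (⅓)*(-29)*(6 + ⅛)²) = -(-3 - 29/3 + (⅓)*(-29)*(49/8)²) = -(-3 - 29/3 + (⅓)*(-29)*(2401/64)) = -(-3 - 29/3 - 69629/192) = -1*(-72061/192) = 72061/192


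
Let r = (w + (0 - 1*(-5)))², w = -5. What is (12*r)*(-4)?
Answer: 0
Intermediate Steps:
r = 0 (r = (-5 + (0 - 1*(-5)))² = (-5 + (0 + 5))² = (-5 + 5)² = 0² = 0)
(12*r)*(-4) = (12*0)*(-4) = 0*(-4) = 0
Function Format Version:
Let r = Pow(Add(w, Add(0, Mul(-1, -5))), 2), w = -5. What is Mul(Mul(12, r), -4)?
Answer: 0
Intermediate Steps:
r = 0 (r = Pow(Add(-5, Add(0, Mul(-1, -5))), 2) = Pow(Add(-5, Add(0, 5)), 2) = Pow(Add(-5, 5), 2) = Pow(0, 2) = 0)
Mul(Mul(12, r), -4) = Mul(Mul(12, 0), -4) = Mul(0, -4) = 0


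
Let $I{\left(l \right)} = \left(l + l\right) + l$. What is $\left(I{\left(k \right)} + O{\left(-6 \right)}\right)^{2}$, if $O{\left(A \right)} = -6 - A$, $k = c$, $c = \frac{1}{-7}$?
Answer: $\frac{9}{49} \approx 0.18367$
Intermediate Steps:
$c = - \frac{1}{7} \approx -0.14286$
$k = - \frac{1}{7} \approx -0.14286$
$I{\left(l \right)} = 3 l$ ($I{\left(l \right)} = 2 l + l = 3 l$)
$\left(I{\left(k \right)} + O{\left(-6 \right)}\right)^{2} = \left(3 \left(- \frac{1}{7}\right) - 0\right)^{2} = \left(- \frac{3}{7} + \left(-6 + 6\right)\right)^{2} = \left(- \frac{3}{7} + 0\right)^{2} = \left(- \frac{3}{7}\right)^{2} = \frac{9}{49}$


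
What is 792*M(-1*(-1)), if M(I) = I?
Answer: 792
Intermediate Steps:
792*M(-1*(-1)) = 792*(-1*(-1)) = 792*1 = 792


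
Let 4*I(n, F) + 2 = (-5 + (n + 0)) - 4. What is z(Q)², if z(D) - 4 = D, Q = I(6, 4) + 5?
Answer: 961/16 ≈ 60.063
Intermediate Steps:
I(n, F) = -11/4 + n/4 (I(n, F) = -½ + ((-5 + (n + 0)) - 4)/4 = -½ + ((-5 + n) - 4)/4 = -½ + (-9 + n)/4 = -½ + (-9/4 + n/4) = -11/4 + n/4)
Q = 15/4 (Q = (-11/4 + (¼)*6) + 5 = (-11/4 + 3/2) + 5 = -5/4 + 5 = 15/4 ≈ 3.7500)
z(D) = 4 + D
z(Q)² = (4 + 15/4)² = (31/4)² = 961/16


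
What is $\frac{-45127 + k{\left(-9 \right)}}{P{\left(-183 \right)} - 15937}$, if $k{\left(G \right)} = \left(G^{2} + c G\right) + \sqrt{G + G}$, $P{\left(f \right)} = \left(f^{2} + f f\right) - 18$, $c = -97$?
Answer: $- \frac{44173}{51023} + \frac{3 i \sqrt{2}}{51023} \approx -0.86575 + 8.3152 \cdot 10^{-5} i$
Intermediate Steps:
$P{\left(f \right)} = -18 + 2 f^{2}$ ($P{\left(f \right)} = \left(f^{2} + f^{2}\right) - 18 = 2 f^{2} - 18 = -18 + 2 f^{2}$)
$k{\left(G \right)} = G^{2} - 97 G + \sqrt{2} \sqrt{G}$ ($k{\left(G \right)} = \left(G^{2} - 97 G\right) + \sqrt{G + G} = \left(G^{2} - 97 G\right) + \sqrt{2 G} = \left(G^{2} - 97 G\right) + \sqrt{2} \sqrt{G} = G^{2} - 97 G + \sqrt{2} \sqrt{G}$)
$\frac{-45127 + k{\left(-9 \right)}}{P{\left(-183 \right)} - 15937} = \frac{-45127 + \left(\left(-9\right)^{2} - -873 + \sqrt{2} \sqrt{-9}\right)}{\left(-18 + 2 \left(-183\right)^{2}\right) - 15937} = \frac{-45127 + \left(81 + 873 + \sqrt{2} \cdot 3 i\right)}{\left(-18 + 2 \cdot 33489\right) - 15937} = \frac{-45127 + \left(81 + 873 + 3 i \sqrt{2}\right)}{\left(-18 + 66978\right) - 15937} = \frac{-45127 + \left(954 + 3 i \sqrt{2}\right)}{66960 - 15937} = \frac{-44173 + 3 i \sqrt{2}}{51023} = \left(-44173 + 3 i \sqrt{2}\right) \frac{1}{51023} = - \frac{44173}{51023} + \frac{3 i \sqrt{2}}{51023}$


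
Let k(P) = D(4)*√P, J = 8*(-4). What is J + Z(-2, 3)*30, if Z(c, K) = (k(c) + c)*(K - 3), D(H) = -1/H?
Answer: -32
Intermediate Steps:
J = -32
k(P) = -√P/4 (k(P) = (-1/4)*√P = (-1*¼)*√P = -√P/4)
Z(c, K) = (-3 + K)*(c - √c/4) (Z(c, K) = (-√c/4 + c)*(K - 3) = (c - √c/4)*(-3 + K) = (-3 + K)*(c - √c/4))
J + Z(-2, 3)*30 = -32 + (-3*(-2) + 3*√(-2)/4 + 3*(-2) - ¼*3*√(-2))*30 = -32 + (6 + 3*(I*√2)/4 - 6 - ¼*3*I*√2)*30 = -32 + (6 + 3*I*√2/4 - 6 - 3*I*√2/4)*30 = -32 + 0*30 = -32 + 0 = -32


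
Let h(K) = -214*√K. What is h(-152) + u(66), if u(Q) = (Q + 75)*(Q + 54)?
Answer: 16920 - 428*I*√38 ≈ 16920.0 - 2638.4*I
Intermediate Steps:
u(Q) = (54 + Q)*(75 + Q) (u(Q) = (75 + Q)*(54 + Q) = (54 + Q)*(75 + Q))
h(-152) + u(66) = -428*I*√38 + (4050 + 66² + 129*66) = -428*I*√38 + (4050 + 4356 + 8514) = -428*I*√38 + 16920 = 16920 - 428*I*√38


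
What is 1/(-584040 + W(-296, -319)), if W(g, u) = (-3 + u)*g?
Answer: -1/488728 ≈ -2.0461e-6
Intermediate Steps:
W(g, u) = g*(-3 + u)
1/(-584040 + W(-296, -319)) = 1/(-584040 - 296*(-3 - 319)) = 1/(-584040 - 296*(-322)) = 1/(-584040 + 95312) = 1/(-488728) = -1/488728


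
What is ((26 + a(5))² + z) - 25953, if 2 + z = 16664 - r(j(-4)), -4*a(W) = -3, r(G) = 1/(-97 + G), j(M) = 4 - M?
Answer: -12211407/1424 ≈ -8575.4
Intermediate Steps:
a(W) = ¾ (a(W) = -¼*(-3) = ¾)
z = 1482919/89 (z = -2 + (16664 - 1/(-97 + (4 - 1*(-4)))) = -2 + (16664 - 1/(-97 + (4 + 4))) = -2 + (16664 - 1/(-97 + 8)) = -2 + (16664 - 1/(-89)) = -2 + (16664 - 1*(-1/89)) = -2 + (16664 + 1/89) = -2 + 1483097/89 = 1482919/89 ≈ 16662.)
((26 + a(5))² + z) - 25953 = ((26 + ¾)² + 1482919/89) - 25953 = ((107/4)² + 1482919/89) - 25953 = (11449/16 + 1482919/89) - 25953 = 24745665/1424 - 25953 = -12211407/1424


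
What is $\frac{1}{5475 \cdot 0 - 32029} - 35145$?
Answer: $- \frac{1125659206}{32029} \approx -35145.0$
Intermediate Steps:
$\frac{1}{5475 \cdot 0 - 32029} - 35145 = \frac{1}{0 - 32029} - 35145 = \frac{1}{-32029} - 35145 = - \frac{1}{32029} - 35145 = - \frac{1125659206}{32029}$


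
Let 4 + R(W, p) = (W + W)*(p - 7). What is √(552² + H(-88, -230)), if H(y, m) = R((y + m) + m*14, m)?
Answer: 4*√123857 ≈ 1407.7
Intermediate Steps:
R(W, p) = -4 + 2*W*(-7 + p) (R(W, p) = -4 + (W + W)*(p - 7) = -4 + (2*W)*(-7 + p) = -4 + 2*W*(-7 + p))
H(y, m) = -4 - 210*m - 14*y + 2*m*(y + 15*m) (H(y, m) = -4 - 14*((y + m) + m*14) + 2*((y + m) + m*14)*m = -4 - 14*((m + y) + 14*m) + 2*((m + y) + 14*m)*m = -4 - 14*(y + 15*m) + 2*(y + 15*m)*m = -4 + (-210*m - 14*y) + 2*m*(y + 15*m) = -4 - 210*m - 14*y + 2*m*(y + 15*m))
√(552² + H(-88, -230)) = √(552² + (-4 - 210*(-230) - 14*(-88) + 2*(-230)*(-88 + 15*(-230)))) = √(304704 + (-4 + 48300 + 1232 + 2*(-230)*(-88 - 3450))) = √(304704 + (-4 + 48300 + 1232 + 2*(-230)*(-3538))) = √(304704 + (-4 + 48300 + 1232 + 1627480)) = √(304704 + 1677008) = √1981712 = 4*√123857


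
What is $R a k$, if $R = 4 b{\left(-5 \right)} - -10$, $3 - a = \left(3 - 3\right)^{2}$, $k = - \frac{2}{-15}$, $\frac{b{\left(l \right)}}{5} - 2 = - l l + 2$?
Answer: $-164$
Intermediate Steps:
$b{\left(l \right)} = 20 - 5 l^{2}$ ($b{\left(l \right)} = 10 + 5 \left(- l l + 2\right) = 10 + 5 \left(- l^{2} + 2\right) = 10 + 5 \left(2 - l^{2}\right) = 10 - \left(-10 + 5 l^{2}\right) = 20 - 5 l^{2}$)
$k = \frac{2}{15}$ ($k = \left(-2\right) \left(- \frac{1}{15}\right) = \frac{2}{15} \approx 0.13333$)
$a = 3$ ($a = 3 - \left(3 - 3\right)^{2} = 3 - 0^{2} = 3 - 0 = 3 + 0 = 3$)
$R = -410$ ($R = 4 \left(20 - 5 \left(-5\right)^{2}\right) - -10 = 4 \left(20 - 125\right) + 10 = 4 \left(-105\right) + 10 = -420 + 10 = -410$)
$R a k = \left(-410\right) 3 \cdot \frac{2}{15} = \left(-1230\right) \frac{2}{15} = -164$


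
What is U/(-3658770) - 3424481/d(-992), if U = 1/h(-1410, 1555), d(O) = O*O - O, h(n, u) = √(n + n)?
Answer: -3424481/985056 + I*√705/5158865700 ≈ -3.4764 + 5.1468e-9*I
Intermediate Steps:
h(n, u) = √2*√n (h(n, u) = √(2*n) = √2*√n)
d(O) = O² - O
U = -I*√705/1410 (U = 1/(√2*√(-1410)) = 1/(√2*(I*√1410)) = 1/(2*I*√705) = -I*√705/1410 ≈ -0.018831*I)
U/(-3658770) - 3424481/d(-992) = -I*√705/1410/(-3658770) - 3424481*(-1/(992*(-1 - 992))) = -I*√705/1410*(-1/3658770) - 3424481/((-992*(-993))) = I*√705/5158865700 - 3424481/985056 = -3424481/985056 + I*√705/5158865700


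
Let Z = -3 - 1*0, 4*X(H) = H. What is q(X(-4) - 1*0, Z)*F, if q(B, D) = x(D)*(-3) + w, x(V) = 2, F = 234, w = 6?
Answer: 0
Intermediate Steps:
X(H) = H/4
Z = -3 (Z = -3 + 0 = -3)
q(B, D) = 0 (q(B, D) = 2*(-3) + 6 = -6 + 6 = 0)
q(X(-4) - 1*0, Z)*F = 0*234 = 0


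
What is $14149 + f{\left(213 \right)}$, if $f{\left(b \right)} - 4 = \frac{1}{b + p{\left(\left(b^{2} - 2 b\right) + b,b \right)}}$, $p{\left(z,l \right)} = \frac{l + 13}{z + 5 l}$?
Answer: $\frac{139340562968}{9845299} \approx 14153.0$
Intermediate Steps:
$p{\left(z,l \right)} = \frac{13 + l}{z + 5 l}$
$f{\left(b \right)} = 4 + \frac{1}{b + \frac{13 + b}{b^{2} + 4 b}}$ ($f{\left(b \right)} = 4 + \frac{1}{b + \frac{13 + b}{\left(\left(b^{2} - 2 b\right) + b\right) + 5 b}} = 4 + \frac{1}{b + \frac{13 + b}{\left(b^{2} - b\right) + 5 b}} = 4 + \frac{1}{b + \frac{13 + b}{b^{2} + 4 b}}$)
$14149 + f{\left(213 \right)} = 14149 + \frac{52 + 4 \cdot 213 + 213 \left(1 + 4 \cdot 213\right) \left(4 + 213\right)}{13 + 213 + 213^{2} \left(4 + 213\right)} = 14149 + \frac{52 + 852 + 213 \left(1 + 852\right) 217}{13 + 213 + 45369 \cdot 217} = 14149 + \frac{52 + 852 + 213 \cdot 853 \cdot 217}{13 + 213 + 9845073} = 14149 + \frac{52 + 852 + 39426513}{9845299} = 14149 + \frac{1}{9845299} \cdot 39427417 = 14149 + \frac{39427417}{9845299} = \frac{139340562968}{9845299}$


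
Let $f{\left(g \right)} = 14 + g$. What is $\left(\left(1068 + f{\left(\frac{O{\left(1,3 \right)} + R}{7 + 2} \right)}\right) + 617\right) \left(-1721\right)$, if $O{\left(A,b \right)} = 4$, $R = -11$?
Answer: $- \frac{26303764}{9} \approx -2.9226 \cdot 10^{6}$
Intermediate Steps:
$\left(\left(1068 + f{\left(\frac{O{\left(1,3 \right)} + R}{7 + 2} \right)}\right) + 617\right) \left(-1721\right) = \left(\left(1068 + \left(14 + \frac{4 - 11}{7 + 2}\right)\right) + 617\right) \left(-1721\right) = \left(\left(1068 + \left(14 - \frac{7}{9}\right)\right) + 617\right) \left(-1721\right) = \left(\left(1068 + \frac{119}{9}\right) + 617\right) \left(-1721\right) = \left(\frac{9731}{9} + 617\right) \left(-1721\right) = \frac{15284}{9} \left(-1721\right) = - \frac{26303764}{9}$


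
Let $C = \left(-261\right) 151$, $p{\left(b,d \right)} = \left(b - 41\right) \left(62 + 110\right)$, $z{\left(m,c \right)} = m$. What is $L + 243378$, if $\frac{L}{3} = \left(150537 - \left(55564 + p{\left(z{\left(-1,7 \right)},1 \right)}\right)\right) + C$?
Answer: $431736$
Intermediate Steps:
$p{\left(b,d \right)} = -7052 + 172 b$ ($p{\left(b,d \right)} = \left(-41 + b\right) 172 = -7052 + 172 b$)
$C = -39411$
$L = 188358$ ($L = 3 \left(\left(150537 - \left(48512 - 172\right)\right) - 39411\right) = 3 \left(\left(150537 - 48340\right) - 39411\right) = 3 \left(102197 - 39411\right) = 3 \cdot 62786 = 188358$)
$L + 243378 = 188358 + 243378 = 431736$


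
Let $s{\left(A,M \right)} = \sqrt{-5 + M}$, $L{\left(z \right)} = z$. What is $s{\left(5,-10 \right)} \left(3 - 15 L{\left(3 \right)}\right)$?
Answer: $- 42 i \sqrt{15} \approx - 162.67 i$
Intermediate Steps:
$s{\left(5,-10 \right)} \left(3 - 15 L{\left(3 \right)}\right) = \sqrt{-5 - 10} \left(3 - 45\right) = \sqrt{-15} \left(3 - 45\right) = i \sqrt{15} \left(-42\right) = - 42 i \sqrt{15}$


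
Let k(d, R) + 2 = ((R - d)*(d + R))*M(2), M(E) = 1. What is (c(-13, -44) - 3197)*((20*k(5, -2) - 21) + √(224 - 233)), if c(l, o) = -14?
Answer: 1544491 - 9633*I ≈ 1.5445e+6 - 9633.0*I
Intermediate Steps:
k(d, R) = -2 + (R + d)*(R - d) (k(d, R) = -2 + ((R - d)*(d + R))*1 = -2 + ((R - d)*(R + d))*1 = -2 + ((R + d)*(R - d))*1 = -2 + (R + d)*(R - d))
(c(-13, -44) - 3197)*((20*k(5, -2) - 21) + √(224 - 233)) = (-14 - 3197)*((20*(-2 + (-2)² - 1*5²) - 21) + √(224 - 233)) = -3211*((20*(-2 + 4 - 1*25) - 21) + √(-9)) = -3211*((20*(-2 + 4 - 25) - 21) + 3*I) = -3211*((20*(-23) - 21) + 3*I) = -3211*((-460 - 21) + 3*I) = -3211*(-481 + 3*I) = 1544491 - 9633*I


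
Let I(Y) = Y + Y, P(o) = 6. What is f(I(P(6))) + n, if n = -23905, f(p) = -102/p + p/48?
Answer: -95653/4 ≈ -23913.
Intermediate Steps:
I(Y) = 2*Y
f(p) = -102/p + p/48 (f(p) = -102/p + p*(1/48) = -102/p + p/48)
f(I(P(6))) + n = (-102/(2*6) + (2*6)/48) - 23905 = (-102/12 + (1/48)*12) - 23905 = (-102*1/12 + ¼) - 23905 = (-17/2 + ¼) - 23905 = -33/4 - 23905 = -95653/4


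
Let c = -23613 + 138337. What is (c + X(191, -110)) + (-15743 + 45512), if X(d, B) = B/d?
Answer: 27598053/191 ≈ 1.4449e+5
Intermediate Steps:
c = 114724
(c + X(191, -110)) + (-15743 + 45512) = (114724 - 110/191) + (-15743 + 45512) = (114724 - 110*1/191) + 29769 = (114724 - 110/191) + 29769 = 21912174/191 + 29769 = 27598053/191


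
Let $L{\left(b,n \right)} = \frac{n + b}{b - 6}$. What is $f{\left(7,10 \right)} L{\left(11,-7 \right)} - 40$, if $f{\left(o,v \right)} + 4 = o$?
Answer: $- \frac{188}{5} \approx -37.6$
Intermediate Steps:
$L{\left(b,n \right)} = \frac{b + n}{-6 + b}$
$f{\left(o,v \right)} = -4 + o$
$f{\left(7,10 \right)} L{\left(11,-7 \right)} - 40 = \left(-4 + 7\right) \frac{11 - 7}{-6 + 11} - 40 = 3 \cdot \frac{1}{5} \cdot 4 - 40 = 3 \cdot \frac{4}{5} - 40 = \frac{12}{5} - 40 = - \frac{188}{5}$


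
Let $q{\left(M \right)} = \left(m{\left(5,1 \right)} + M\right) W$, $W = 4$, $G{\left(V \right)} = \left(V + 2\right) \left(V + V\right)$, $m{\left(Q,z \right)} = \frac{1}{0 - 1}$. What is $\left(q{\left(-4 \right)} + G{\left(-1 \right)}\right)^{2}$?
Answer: $484$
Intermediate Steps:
$m{\left(Q,z \right)} = -1$ ($m{\left(Q,z \right)} = \frac{1}{-1} = -1$)
$G{\left(V \right)} = 2 V \left(2 + V\right)$ ($G{\left(V \right)} = \left(2 + V\right) 2 V = 2 V \left(2 + V\right)$)
$q{\left(M \right)} = -4 + 4 M$ ($q{\left(M \right)} = \left(-1 + M\right) 4 = -4 + 4 M$)
$\left(q{\left(-4 \right)} + G{\left(-1 \right)}\right)^{2} = \left(\left(-4 + 4 \left(-4\right)\right) + 2 \left(-1\right) \left(2 - 1\right)\right)^{2} = \left(\left(-4 - 16\right) + 2 \left(-1\right) 1\right)^{2} = \left(-20 - 2\right)^{2} = \left(-22\right)^{2} = 484$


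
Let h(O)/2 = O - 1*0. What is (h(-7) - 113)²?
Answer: 16129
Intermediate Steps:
h(O) = 2*O (h(O) = 2*(O - 1*0) = 2*(O + 0) = 2*O)
(h(-7) - 113)² = (2*(-7) - 113)² = (-14 - 113)² = (-127)² = 16129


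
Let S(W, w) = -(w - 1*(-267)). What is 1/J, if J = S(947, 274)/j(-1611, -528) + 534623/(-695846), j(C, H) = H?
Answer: 183703344/47085871 ≈ 3.9015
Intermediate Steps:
S(W, w) = -267 - w (S(W, w) = -(w + 267) = -(267 + w) = -267 - w)
J = 47085871/183703344 (J = (-267 - 1*274)/(-528) + 534623/(-695846) = (-267 - 274)*(-1/528) + 534623*(-1/695846) = -541*(-1/528) - 534623/695846 = 541/528 - 534623/695846 = 47085871/183703344 ≈ 0.25631)
1/J = 1/(47085871/183703344) = 183703344/47085871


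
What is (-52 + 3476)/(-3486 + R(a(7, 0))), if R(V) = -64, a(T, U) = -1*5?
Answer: -1712/1775 ≈ -0.96451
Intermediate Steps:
a(T, U) = -5
(-52 + 3476)/(-3486 + R(a(7, 0))) = (-52 + 3476)/(-3486 - 64) = 3424/(-3550) = 3424*(-1/3550) = -1712/1775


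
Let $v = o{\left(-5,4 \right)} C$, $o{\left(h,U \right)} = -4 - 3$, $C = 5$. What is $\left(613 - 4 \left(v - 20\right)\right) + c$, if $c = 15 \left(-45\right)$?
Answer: $158$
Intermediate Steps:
$o{\left(h,U \right)} = -7$
$v = -35$ ($v = \left(-7\right) 5 = -35$)
$c = -675$
$\left(613 - 4 \left(v - 20\right)\right) + c = \left(613 - 4 \left(-35 - 20\right)\right) - 675 = \left(613 - -220\right) - 675 = \left(613 + 220\right) - 675 = 833 - 675 = 158$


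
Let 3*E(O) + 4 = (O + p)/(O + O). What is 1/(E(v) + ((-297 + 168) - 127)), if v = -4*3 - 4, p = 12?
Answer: -24/6175 ≈ -0.0038866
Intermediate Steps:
v = -16 (v = -12 - 4 = -16)
E(O) = -4/3 + (12 + O)/(6*O) (E(O) = -4/3 + ((O + 12)/(O + O))/3 = -4/3 + ((12 + O)/((2*O)))/3 = -4/3 + ((12 + O)*(1/(2*O)))/3 = -4/3 + ((12 + O)/(2*O))/3 = -4/3 + (12 + O)/(6*O))
1/(E(v) + ((-297 + 168) - 127)) = 1/((-7/6 + 2/(-16)) + ((-297 + 168) - 127)) = 1/((-7/6 + 2*(-1/16)) + (-129 - 127)) = 1/((-7/6 - 1/8) - 256) = 1/(-31/24 - 256) = 1/(-6175/24) = -24/6175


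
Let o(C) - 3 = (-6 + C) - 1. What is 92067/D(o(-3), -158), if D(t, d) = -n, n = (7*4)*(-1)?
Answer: 92067/28 ≈ 3288.1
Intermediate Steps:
n = -28 (n = 28*(-1) = -28)
o(C) = -4 + C (o(C) = 3 + ((-6 + C) - 1) = 3 + (-7 + C) = -4 + C)
D(t, d) = 28 (D(t, d) = -1*(-28) = 28)
92067/D(o(-3), -158) = 92067/28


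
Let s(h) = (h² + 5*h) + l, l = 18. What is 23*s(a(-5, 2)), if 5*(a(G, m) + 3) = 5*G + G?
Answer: 1242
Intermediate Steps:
a(G, m) = -3 + 6*G/5 (a(G, m) = -3 + (5*G + G)/5 = -3 + (6*G)/5 = -3 + 6*G/5)
s(h) = 18 + h² + 5*h (s(h) = (h² + 5*h) + 18 = 18 + h² + 5*h)
23*s(a(-5, 2)) = 23*(18 + (-3 + (6/5)*(-5))² + 5*(-3 + (6/5)*(-5))) = 23*(18 + (-3 - 6)² + 5*(-3 - 6)) = 23*(18 + (-9)² + 5*(-9)) = 23*(18 + 81 - 45) = 23*54 = 1242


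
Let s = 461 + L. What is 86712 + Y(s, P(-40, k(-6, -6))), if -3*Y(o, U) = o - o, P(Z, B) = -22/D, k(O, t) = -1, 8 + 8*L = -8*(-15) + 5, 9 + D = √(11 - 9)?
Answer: 86712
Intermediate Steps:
D = -9 + √2 (D = -9 + √(11 - 9) = -9 + √2 ≈ -7.5858)
L = 117/8 (L = -1 + (-8*(-15) + 5)/8 = -1 + (120 + 5)/8 = -1 + (⅛)*125 = -1 + 125/8 = 117/8 ≈ 14.625)
P(Z, B) = -22/(-9 + √2)
s = 3805/8 (s = 461 + 117/8 = 3805/8 ≈ 475.63)
Y(o, U) = 0 (Y(o, U) = -(o - o)/3 = -⅓*0 = 0)
86712 + Y(s, P(-40, k(-6, -6))) = 86712 + 0 = 86712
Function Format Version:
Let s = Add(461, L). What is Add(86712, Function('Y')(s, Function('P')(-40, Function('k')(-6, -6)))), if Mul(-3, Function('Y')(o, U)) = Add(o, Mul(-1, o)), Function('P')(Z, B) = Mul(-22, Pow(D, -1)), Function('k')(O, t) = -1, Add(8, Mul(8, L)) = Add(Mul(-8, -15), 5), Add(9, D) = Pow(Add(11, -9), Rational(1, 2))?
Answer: 86712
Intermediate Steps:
D = Add(-9, Pow(2, Rational(1, 2))) (D = Add(-9, Pow(Add(11, -9), Rational(1, 2))) = Add(-9, Pow(2, Rational(1, 2))) ≈ -7.5858)
L = Rational(117, 8) (L = Add(-1, Mul(Rational(1, 8), Add(Mul(-8, -15), 5))) = Add(-1, Mul(Rational(1, 8), Add(120, 5))) = Add(-1, Mul(Rational(1, 8), 125)) = Add(-1, Rational(125, 8)) = Rational(117, 8) ≈ 14.625)
Function('P')(Z, B) = Mul(-22, Pow(Add(-9, Pow(2, Rational(1, 2))), -1))
s = Rational(3805, 8) (s = Add(461, Rational(117, 8)) = Rational(3805, 8) ≈ 475.63)
Function('Y')(o, U) = 0 (Function('Y')(o, U) = Mul(Rational(-1, 3), Add(o, Mul(-1, o))) = Mul(Rational(-1, 3), 0) = 0)
Add(86712, Function('Y')(s, Function('P')(-40, Function('k')(-6, -6)))) = Add(86712, 0) = 86712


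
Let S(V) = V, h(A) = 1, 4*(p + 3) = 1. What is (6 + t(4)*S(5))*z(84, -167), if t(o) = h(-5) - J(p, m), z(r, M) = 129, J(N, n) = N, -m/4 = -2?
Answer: 12771/4 ≈ 3192.8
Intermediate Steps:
p = -11/4 (p = -3 + (1/4)*1 = -3 + 1/4 = -11/4 ≈ -2.7500)
m = 8 (m = -4*(-2) = 8)
t(o) = 15/4 (t(o) = 1 - 1*(-11/4) = 1 + 11/4 = 15/4)
(6 + t(4)*S(5))*z(84, -167) = (6 + (15/4)*5)*129 = (6 + 75/4)*129 = (99/4)*129 = 12771/4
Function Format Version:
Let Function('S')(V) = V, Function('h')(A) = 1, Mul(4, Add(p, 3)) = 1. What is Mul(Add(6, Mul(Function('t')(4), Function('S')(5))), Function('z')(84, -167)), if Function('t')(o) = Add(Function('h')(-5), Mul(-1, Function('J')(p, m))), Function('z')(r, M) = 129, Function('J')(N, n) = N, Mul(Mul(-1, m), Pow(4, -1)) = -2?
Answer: Rational(12771, 4) ≈ 3192.8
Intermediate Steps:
p = Rational(-11, 4) (p = Add(-3, Mul(Rational(1, 4), 1)) = Add(-3, Rational(1, 4)) = Rational(-11, 4) ≈ -2.7500)
m = 8 (m = Mul(-4, -2) = 8)
Function('t')(o) = Rational(15, 4) (Function('t')(o) = Add(1, Mul(-1, Rational(-11, 4))) = Add(1, Rational(11, 4)) = Rational(15, 4))
Mul(Add(6, Mul(Function('t')(4), Function('S')(5))), Function('z')(84, -167)) = Mul(Add(6, Mul(Rational(15, 4), 5)), 129) = Mul(Add(6, Rational(75, 4)), 129) = Mul(Rational(99, 4), 129) = Rational(12771, 4)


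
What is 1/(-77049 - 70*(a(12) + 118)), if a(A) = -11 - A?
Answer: -1/83699 ≈ -1.1948e-5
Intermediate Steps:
1/(-77049 - 70*(a(12) + 118)) = 1/(-77049 - 70*((-11 - 1*12) + 118)) = 1/(-77049 - 70*((-11 - 12) + 118)) = 1/(-77049 - 70*(-23 + 118)) = 1/(-77049 - 70*95) = 1/(-77049 - 6650) = 1/(-83699) = -1/83699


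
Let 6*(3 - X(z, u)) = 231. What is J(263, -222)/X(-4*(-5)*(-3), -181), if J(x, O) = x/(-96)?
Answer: 263/3408 ≈ 0.077171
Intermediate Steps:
X(z, u) = -71/2 (X(z, u) = 3 - ⅙*231 = 3 - 77/2 = -71/2)
J(x, O) = -x/96 (J(x, O) = x*(-1/96) = -x/96)
J(263, -222)/X(-4*(-5)*(-3), -181) = (-1/96*263)/(-71/2) = -263/96*(-2/71) = 263/3408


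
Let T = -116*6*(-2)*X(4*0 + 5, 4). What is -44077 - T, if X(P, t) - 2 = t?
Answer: -52429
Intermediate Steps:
X(P, t) = 2 + t
T = 8352 (T = -116*6*(-2)*(2 + 4) = -(-1392)*6 = -116*(-72) = 8352)
-44077 - T = -44077 - 1*8352 = -44077 - 8352 = -52429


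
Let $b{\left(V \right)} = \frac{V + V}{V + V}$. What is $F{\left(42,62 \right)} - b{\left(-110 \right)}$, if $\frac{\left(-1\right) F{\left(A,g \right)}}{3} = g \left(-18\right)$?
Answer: $3347$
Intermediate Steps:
$F{\left(A,g \right)} = 54 g$ ($F{\left(A,g \right)} = - 3 g \left(-18\right) = - 3 \left(- 18 g\right) = 54 g$)
$b{\left(V \right)} = 1$ ($b{\left(V \right)} = \frac{2 V}{2 V} = 2 V \frac{1}{2 V} = 1$)
$F{\left(42,62 \right)} - b{\left(-110 \right)} = 54 \cdot 62 - 1 = 3348 - 1 = 3347$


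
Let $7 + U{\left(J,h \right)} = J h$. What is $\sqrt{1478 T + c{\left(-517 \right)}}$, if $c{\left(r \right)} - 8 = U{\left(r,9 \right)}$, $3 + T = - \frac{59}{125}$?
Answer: $\frac{2 i \sqrt{1528690}}{25} \approx 98.912 i$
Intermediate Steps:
$T = - \frac{434}{125}$ ($T = -3 - \frac{59}{125} = - \frac{434}{125} \approx -3.472$)
$U{\left(J,h \right)} = -7 + J h$
$c{\left(r \right)} = 1 + 9 r$ ($c{\left(r \right)} = 8 + \left(-7 + r 9\right) = 8 + \left(-7 + 9 r\right) = 1 + 9 r$)
$\sqrt{1478 T + c{\left(-517 \right)}} = \sqrt{1478 \left(- \frac{434}{125}\right) + \left(1 + 9 \left(-517\right)\right)} = \sqrt{- \frac{641452}{125} + \left(1 - 4653\right)} = \sqrt{- \frac{641452}{125} - 4652} = \sqrt{- \frac{1222952}{125}} = \frac{2 i \sqrt{1528690}}{25}$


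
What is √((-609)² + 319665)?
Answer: √690546 ≈ 830.99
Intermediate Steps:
√((-609)² + 319665) = √(370881 + 319665) = √690546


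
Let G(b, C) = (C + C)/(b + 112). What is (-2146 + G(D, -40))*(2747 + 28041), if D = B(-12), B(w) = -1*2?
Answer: -727027832/11 ≈ -6.6093e+7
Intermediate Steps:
B(w) = -2
D = -2
G(b, C) = 2*C/(112 + b) (G(b, C) = (2*C)/(112 + b) = 2*C/(112 + b))
(-2146 + G(D, -40))*(2747 + 28041) = (-2146 + 2*(-40)/(112 - 2))*(2747 + 28041) = (-2146 + 2*(-40)/110)*30788 = (-2146 + 2*(-40)*(1/110))*30788 = (-2146 - 8/11)*30788 = -23614/11*30788 = -727027832/11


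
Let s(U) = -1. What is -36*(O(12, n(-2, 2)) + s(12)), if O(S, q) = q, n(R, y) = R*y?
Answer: 180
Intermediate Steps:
-36*(O(12, n(-2, 2)) + s(12)) = -36*(-2*2 - 1) = -36*(-4 - 1) = -36*(-5) = 180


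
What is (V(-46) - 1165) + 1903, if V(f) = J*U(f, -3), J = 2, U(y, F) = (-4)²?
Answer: 770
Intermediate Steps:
U(y, F) = 16
V(f) = 32 (V(f) = 2*16 = 32)
(V(-46) - 1165) + 1903 = (32 - 1165) + 1903 = -1133 + 1903 = 770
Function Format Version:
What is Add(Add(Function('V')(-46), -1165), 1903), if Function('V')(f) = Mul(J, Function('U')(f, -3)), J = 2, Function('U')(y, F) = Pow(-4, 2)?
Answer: 770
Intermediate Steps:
Function('U')(y, F) = 16
Function('V')(f) = 32 (Function('V')(f) = Mul(2, 16) = 32)
Add(Add(Function('V')(-46), -1165), 1903) = Add(Add(32, -1165), 1903) = Add(-1133, 1903) = 770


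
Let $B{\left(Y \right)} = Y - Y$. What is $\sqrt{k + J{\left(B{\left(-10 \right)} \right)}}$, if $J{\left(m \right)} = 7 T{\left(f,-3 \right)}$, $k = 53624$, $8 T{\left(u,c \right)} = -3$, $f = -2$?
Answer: $\frac{\sqrt{857942}}{4} \approx 231.56$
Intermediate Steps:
$T{\left(u,c \right)} = - \frac{3}{8}$ ($T{\left(u,c \right)} = \frac{1}{8} \left(-3\right) = - \frac{3}{8}$)
$B{\left(Y \right)} = 0$
$J{\left(m \right)} = - \frac{21}{8}$ ($J{\left(m \right)} = 7 \left(- \frac{3}{8}\right) = - \frac{21}{8}$)
$\sqrt{k + J{\left(B{\left(-10 \right)} \right)}} = \sqrt{53624 - \frac{21}{8}} = \sqrt{\frac{428971}{8}} = \frac{\sqrt{857942}}{4}$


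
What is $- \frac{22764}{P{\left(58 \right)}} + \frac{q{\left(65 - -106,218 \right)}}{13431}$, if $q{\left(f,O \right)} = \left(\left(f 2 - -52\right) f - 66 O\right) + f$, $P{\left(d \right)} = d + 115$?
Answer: $- \frac{98849041}{774521} \approx -127.63$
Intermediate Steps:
$P{\left(d \right)} = 115 + d$
$q{\left(f,O \right)} = f - 66 O + f \left(52 + 2 f\right)$ ($q{\left(f,O \right)} = \left(\left(2 f + 52\right) f - 66 O\right) + f = \left(\left(52 + 2 f\right) f - 66 O\right) + f = \left(f \left(52 + 2 f\right) - 66 O\right) + f = \left(- 66 O + f \left(52 + 2 f\right)\right) + f = f - 66 O + f \left(52 + 2 f\right)$)
$- \frac{22764}{P{\left(58 \right)}} + \frac{q{\left(65 - -106,218 \right)}}{13431} = - \frac{22764}{115 + 58} + \frac{\left(-66\right) 218 + 2 \left(65 - -106\right)^{2} + 53 \left(65 - -106\right)}{13431} = - \frac{22764}{173} + \left(-14388 + 2 \left(65 + 106\right)^{2} + 53 \left(65 + 106\right)\right) \frac{1}{13431} = \left(-22764\right) \frac{1}{173} + \left(-14388 + 2 \cdot 171^{2} + 53 \cdot 171\right) \frac{1}{13431} = - \frac{22764}{173} + \left(-14388 + 2 \cdot 29241 + 9063\right) \frac{1}{13431} = - \frac{22764}{173} + \left(-14388 + 58482 + 9063\right) \frac{1}{13431} = - \frac{22764}{173} + 53157 \cdot \frac{1}{13431} = - \frac{22764}{173} + \frac{17719}{4477} = - \frac{98849041}{774521}$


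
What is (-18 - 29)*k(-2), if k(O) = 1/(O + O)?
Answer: 47/4 ≈ 11.750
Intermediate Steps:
k(O) = 1/(2*O)
(-18 - 29)*k(-2) = (-18 - 29)*((1/2)/(-2)) = -47*(-1)/(2*2) = -47*(-1/4) = 47/4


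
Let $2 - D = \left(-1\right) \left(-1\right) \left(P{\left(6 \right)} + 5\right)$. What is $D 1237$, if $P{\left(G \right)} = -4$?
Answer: $1237$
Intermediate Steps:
$D = 1$ ($D = 2 - \left(-1\right) \left(-1\right) \left(-4 + 5\right) = 2 - 1 \cdot 1 = 2 - 1 = 1$)
$D 1237 = 1 \cdot 1237 = 1237$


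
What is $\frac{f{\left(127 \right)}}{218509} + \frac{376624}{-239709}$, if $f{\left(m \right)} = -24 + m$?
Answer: $- \frac{82271043589}{52378573881} \approx -1.5707$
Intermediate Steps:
$\frac{f{\left(127 \right)}}{218509} + \frac{376624}{-239709} = \frac{-24 + 127}{218509} + \frac{376624}{-239709} = 103 \cdot \frac{1}{218509} + 376624 \left(- \frac{1}{239709}\right) = \frac{103}{218509} - \frac{376624}{239709} = - \frac{82271043589}{52378573881}$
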